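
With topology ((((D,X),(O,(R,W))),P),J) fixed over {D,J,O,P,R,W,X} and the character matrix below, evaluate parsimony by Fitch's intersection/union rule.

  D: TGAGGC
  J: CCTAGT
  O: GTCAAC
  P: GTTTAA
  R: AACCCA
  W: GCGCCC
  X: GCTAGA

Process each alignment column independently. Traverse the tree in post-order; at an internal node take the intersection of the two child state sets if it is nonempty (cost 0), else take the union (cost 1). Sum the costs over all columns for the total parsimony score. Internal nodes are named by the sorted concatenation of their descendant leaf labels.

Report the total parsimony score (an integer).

[col 0] DX: children D:{T}, X:{G} ∪→ {G,T}; cost 1
[col 0] RW: children R:{A}, W:{G} ∪→ {A,G}; cost 1
[col 0] ORW: children O:{G}, RW:{A,G} ∩→ {G}; cost 0
[col 0] DORWX: children DX:{G,T}, ORW:{G} ∩→ {G}; cost 0
[col 0] DOPRWX: children DORWX:{G}, P:{G} ∩→ {G}; cost 0
[col 0] DJOPRWX: children DOPRWX:{G}, J:{C} ∪→ {C,G}; cost 1
[col 1] DX: children D:{G}, X:{C} ∪→ {C,G}; cost 1
[col 1] RW: children R:{A}, W:{C} ∪→ {A,C}; cost 1
[col 1] ORW: children O:{T}, RW:{A,C} ∪→ {A,C,T}; cost 1
[col 1] DORWX: children DX:{C,G}, ORW:{A,C,T} ∩→ {C}; cost 0
[col 1] DOPRWX: children DORWX:{C}, P:{T} ∪→ {C,T}; cost 1
[col 1] DJOPRWX: children DOPRWX:{C,T}, J:{C} ∩→ {C}; cost 0
[col 2] DX: children D:{A}, X:{T} ∪→ {A,T}; cost 1
[col 2] RW: children R:{C}, W:{G} ∪→ {C,G}; cost 1
[col 2] ORW: children O:{C}, RW:{C,G} ∩→ {C}; cost 0
[col 2] DORWX: children DX:{A,T}, ORW:{C} ∪→ {A,C,T}; cost 1
[col 2] DOPRWX: children DORWX:{A,C,T}, P:{T} ∩→ {T}; cost 0
[col 2] DJOPRWX: children DOPRWX:{T}, J:{T} ∩→ {T}; cost 0
[col 3] DX: children D:{G}, X:{A} ∪→ {A,G}; cost 1
[col 3] RW: children R:{C}, W:{C} ∩→ {C}; cost 0
[col 3] ORW: children O:{A}, RW:{C} ∪→ {A,C}; cost 1
[col 3] DORWX: children DX:{A,G}, ORW:{A,C} ∩→ {A}; cost 0
[col 3] DOPRWX: children DORWX:{A}, P:{T} ∪→ {A,T}; cost 1
[col 3] DJOPRWX: children DOPRWX:{A,T}, J:{A} ∩→ {A}; cost 0
[col 4] DX: children D:{G}, X:{G} ∩→ {G}; cost 0
[col 4] RW: children R:{C}, W:{C} ∩→ {C}; cost 0
[col 4] ORW: children O:{A}, RW:{C} ∪→ {A,C}; cost 1
[col 4] DORWX: children DX:{G}, ORW:{A,C} ∪→ {A,C,G}; cost 1
[col 4] DOPRWX: children DORWX:{A,C,G}, P:{A} ∩→ {A}; cost 0
[col 4] DJOPRWX: children DOPRWX:{A}, J:{G} ∪→ {A,G}; cost 1
[col 5] DX: children D:{C}, X:{A} ∪→ {A,C}; cost 1
[col 5] RW: children R:{A}, W:{C} ∪→ {A,C}; cost 1
[col 5] ORW: children O:{C}, RW:{A,C} ∩→ {C}; cost 0
[col 5] DORWX: children DX:{A,C}, ORW:{C} ∩→ {C}; cost 0
[col 5] DOPRWX: children DORWX:{C}, P:{A} ∪→ {A,C}; cost 1
[col 5] DJOPRWX: children DOPRWX:{A,C}, J:{T} ∪→ {A,C,T}; cost 1
per-site changes: [3, 4, 3, 3, 3, 4]; total = 20

20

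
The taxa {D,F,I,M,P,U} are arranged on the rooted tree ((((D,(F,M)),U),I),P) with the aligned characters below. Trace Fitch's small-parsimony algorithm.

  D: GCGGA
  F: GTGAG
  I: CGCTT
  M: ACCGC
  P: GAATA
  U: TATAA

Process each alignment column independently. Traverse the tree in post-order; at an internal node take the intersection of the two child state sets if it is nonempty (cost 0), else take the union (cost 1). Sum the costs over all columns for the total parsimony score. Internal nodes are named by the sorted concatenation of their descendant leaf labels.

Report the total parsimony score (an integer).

site 0, node FM: F={G} ∪ M={A} → {A,G} (+1)
site 0, node DFM: D={G} ∩ FM={A,G} → {G} (+0)
site 0, node DFMU: DFM={G} ∪ U={T} → {G,T} (+1)
site 0, node DFIMU: DFMU={G,T} ∪ I={C} → {C,G,T} (+1)
site 0, node DFIMPU: DFIMU={C,G,T} ∩ P={G} → {G} (+0)
site 1, node FM: F={T} ∪ M={C} → {C,T} (+1)
site 1, node DFM: D={C} ∩ FM={C,T} → {C} (+0)
site 1, node DFMU: DFM={C} ∪ U={A} → {A,C} (+1)
site 1, node DFIMU: DFMU={A,C} ∪ I={G} → {A,C,G} (+1)
site 1, node DFIMPU: DFIMU={A,C,G} ∩ P={A} → {A} (+0)
site 2, node FM: F={G} ∪ M={C} → {C,G} (+1)
site 2, node DFM: D={G} ∩ FM={C,G} → {G} (+0)
site 2, node DFMU: DFM={G} ∪ U={T} → {G,T} (+1)
site 2, node DFIMU: DFMU={G,T} ∪ I={C} → {C,G,T} (+1)
site 2, node DFIMPU: DFIMU={C,G,T} ∪ P={A} → {A,C,G,T} (+1)
site 3, node FM: F={A} ∪ M={G} → {A,G} (+1)
site 3, node DFM: D={G} ∩ FM={A,G} → {G} (+0)
site 3, node DFMU: DFM={G} ∪ U={A} → {A,G} (+1)
site 3, node DFIMU: DFMU={A,G} ∪ I={T} → {A,G,T} (+1)
site 3, node DFIMPU: DFIMU={A,G,T} ∩ P={T} → {T} (+0)
site 4, node FM: F={G} ∪ M={C} → {C,G} (+1)
site 4, node DFM: D={A} ∪ FM={C,G} → {A,C,G} (+1)
site 4, node DFMU: DFM={A,C,G} ∩ U={A} → {A} (+0)
site 4, node DFIMU: DFMU={A} ∪ I={T} → {A,T} (+1)
site 4, node DFIMPU: DFIMU={A,T} ∩ P={A} → {A} (+0)
per-site changes: [3, 3, 4, 3, 3]; total = 16

16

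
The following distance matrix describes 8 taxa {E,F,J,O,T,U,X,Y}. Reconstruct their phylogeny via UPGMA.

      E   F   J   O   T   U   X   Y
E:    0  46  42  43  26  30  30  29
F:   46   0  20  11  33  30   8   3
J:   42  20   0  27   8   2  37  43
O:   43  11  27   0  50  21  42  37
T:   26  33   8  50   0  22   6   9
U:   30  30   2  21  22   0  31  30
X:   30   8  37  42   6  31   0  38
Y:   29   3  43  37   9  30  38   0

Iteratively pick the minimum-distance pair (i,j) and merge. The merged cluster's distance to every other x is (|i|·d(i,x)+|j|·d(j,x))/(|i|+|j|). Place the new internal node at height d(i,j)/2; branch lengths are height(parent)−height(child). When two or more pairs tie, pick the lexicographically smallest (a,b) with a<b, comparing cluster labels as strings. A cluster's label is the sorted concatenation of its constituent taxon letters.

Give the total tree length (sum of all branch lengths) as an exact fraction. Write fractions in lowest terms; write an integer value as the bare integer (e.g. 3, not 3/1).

step 1: merge (J,U) at d=2; branch lengths J→1, U→1; new cluster JU
  updated: d(E,JU)=36, d(F,JU)=25, d(JU,O)=24, d(JU,T)=15, d(JU,X)=34, d(JU,Y)=73/2
step 2: merge (F,Y) at d=3; branch lengths F→3/2, Y→3/2; new cluster FY
  updated: d(E,FY)=75/2, d(FY,JU)=123/4, d(FY,O)=24, d(FY,T)=21, d(FY,X)=23
step 3: merge (T,X) at d=6; branch lengths T→3, X→3; new cluster TX
  updated: d(E,TX)=28, d(FY,TX)=22, d(JU,TX)=49/2, d(O,TX)=46
step 4: merge (FY,TX) at d=22; branch lengths FY→19/2, TX→8; new cluster FTXY
  updated: d(E,FTXY)=131/4, d(FTXY,JU)=221/8, d(FTXY,O)=35
step 5: merge (JU,O) at d=24; branch lengths JU→11, O→12; new cluster JOU
  updated: d(E,JOU)=115/3, d(FTXY,JOU)=361/12
step 6: merge (FTXY,JOU) at d=361/12; branch lengths FTXY→97/24, JOU→73/24; new cluster FJOTUXY
  updated: d(E,FJOTUXY)=246/7
step 7: merge (E,FJOTUXY) at d=246/7; branch lengths E→123/7, FJOTUXY→425/168; new cluster EFJOTUXY
final tree: (E:123/7,(((F:3/2,Y:3/2):19/2,(T:3,X:3):8):97/24,((J:1,U:1):11,O:12):73/24):425/168)
total length: 13219/168

13219/168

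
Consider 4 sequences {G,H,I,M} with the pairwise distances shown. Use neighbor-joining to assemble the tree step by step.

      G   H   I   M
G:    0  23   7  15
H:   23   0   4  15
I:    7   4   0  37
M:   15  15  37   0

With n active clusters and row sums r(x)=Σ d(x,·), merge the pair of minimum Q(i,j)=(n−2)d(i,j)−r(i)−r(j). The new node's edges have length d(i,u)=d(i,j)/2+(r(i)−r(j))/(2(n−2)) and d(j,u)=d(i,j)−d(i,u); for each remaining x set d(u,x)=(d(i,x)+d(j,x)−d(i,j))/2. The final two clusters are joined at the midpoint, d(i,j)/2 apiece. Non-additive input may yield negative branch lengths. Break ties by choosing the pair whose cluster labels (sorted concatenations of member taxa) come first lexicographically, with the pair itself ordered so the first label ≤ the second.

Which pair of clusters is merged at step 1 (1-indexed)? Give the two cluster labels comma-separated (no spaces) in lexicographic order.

step 1: merge (G,M) at d=15, Q=-82; branch lengths G→2, M→13; new cluster GM
  updated: d(GM,H)=23/2, d(GM,I)=29/2
step 2: merge (GM,H) at d=23/2, Q=-30; branch lengths GM→11, H→1/2; new cluster GHM
  updated: d(GHM,I)=7/2
step 3: merge (GHM,I) at d=7/2; branch lengths GHM→7/4, I→7/4; new cluster GHIM
final tree: (((G:2,M:13):11,H:1/2):7/4,I:7/4)
total length: 30

G,M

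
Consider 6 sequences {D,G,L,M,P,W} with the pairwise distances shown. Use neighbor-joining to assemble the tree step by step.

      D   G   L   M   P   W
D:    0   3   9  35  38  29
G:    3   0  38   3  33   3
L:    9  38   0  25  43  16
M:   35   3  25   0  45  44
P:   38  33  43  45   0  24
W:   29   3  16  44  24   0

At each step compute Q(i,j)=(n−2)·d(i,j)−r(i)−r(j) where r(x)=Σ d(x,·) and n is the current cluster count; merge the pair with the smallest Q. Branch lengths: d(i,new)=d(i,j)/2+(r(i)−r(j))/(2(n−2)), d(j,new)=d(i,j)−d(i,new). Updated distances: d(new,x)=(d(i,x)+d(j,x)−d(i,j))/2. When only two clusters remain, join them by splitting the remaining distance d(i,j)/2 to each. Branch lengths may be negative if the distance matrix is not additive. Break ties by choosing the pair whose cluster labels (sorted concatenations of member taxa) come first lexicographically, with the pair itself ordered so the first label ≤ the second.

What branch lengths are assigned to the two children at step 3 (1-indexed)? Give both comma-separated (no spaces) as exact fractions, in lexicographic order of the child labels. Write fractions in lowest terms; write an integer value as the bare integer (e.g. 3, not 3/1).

step 1: merge (G,M) at d=3, Q=-220; branch lengths G→-15/2, M→21/2; new cluster GM
  updated: d(D,GM)=35/2, d(GM,L)=30, d(GM,P)=75/2, d(GM,W)=22
step 2: merge (D,L) at d=9, Q=-329/2; branch lengths D→15/4, L→21/4; new cluster DL
  updated: d(DL,GM)=77/4, d(DL,P)=36, d(DL,W)=18
step 3: merge (DL,GM) at d=77/4, Q=-227/2; branch lengths DL→33/4, GM→11; new cluster DGLM
  updated: d(DGLM,P)=217/8, d(DGLM,W)=83/8
step 4: merge (DGLM,P) at d=217/8, Q=-123/2; branch lengths DGLM→27/4, P→163/8; new cluster DGLMP
  updated: d(DGLMP,W)=29/8
step 5: merge (DGLMP,W) at d=29/8; branch lengths DGLMP→29/16, W→29/16; new cluster DGLMPW
final tree: ((((D:15/4,L:21/4):33/4,(G:-15/2,M:21/2):11):27/4,P:163/8):29/16,W:29/16)
total length: 62

33/4,11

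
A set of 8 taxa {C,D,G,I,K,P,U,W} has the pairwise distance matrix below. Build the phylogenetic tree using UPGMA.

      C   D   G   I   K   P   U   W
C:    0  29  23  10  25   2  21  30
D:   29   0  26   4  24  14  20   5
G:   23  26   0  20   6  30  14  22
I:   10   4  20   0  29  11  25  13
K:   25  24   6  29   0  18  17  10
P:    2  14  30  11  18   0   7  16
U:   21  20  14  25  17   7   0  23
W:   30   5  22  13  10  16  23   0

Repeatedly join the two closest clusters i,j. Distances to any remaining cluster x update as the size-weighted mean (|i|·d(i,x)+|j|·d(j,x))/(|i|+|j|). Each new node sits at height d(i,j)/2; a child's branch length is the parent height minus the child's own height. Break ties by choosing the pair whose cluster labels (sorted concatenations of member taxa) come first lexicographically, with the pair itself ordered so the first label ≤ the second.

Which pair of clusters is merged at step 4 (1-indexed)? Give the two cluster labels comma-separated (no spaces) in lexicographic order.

DI,W

1. join C+P (d=2) ⇒ CP; edges |C|=1, |P|=1
  updated: d(CP,D)=43/2, d(CP,G)=53/2, d(CP,I)=21/2, d(CP,K)=43/2, d(CP,U)=14, d(CP,W)=23
2. join D+I (d=4) ⇒ DI; edges |D|=2, |I|=2
  updated: d(CP,DI)=16, d(DI,G)=23, d(DI,K)=53/2, d(DI,U)=45/2, d(DI,W)=9
3. join G+K (d=6) ⇒ GK; edges |G|=3, |K|=3
  updated: d(CP,GK)=24, d(DI,GK)=99/4, d(GK,U)=31/2, d(GK,W)=16
4. join DI+W (d=9) ⇒ DIW; edges |DI|=5/2, |W|=9/2
  updated: d(CP,DIW)=55/3, d(DIW,GK)=131/6, d(DIW,U)=68/3
5. join CP+U (d=14) ⇒ CPU; edges |CP|=6, |U|=7
  updated: d(CPU,DIW)=178/9, d(CPU,GK)=127/6
6. join CPU+DIW (d=178/9) ⇒ CDIPUW; edges |CPU|=26/9, |DIW|=97/18
  updated: d(CDIPUW,GK)=43/2
7. join CDIPUW+GK (d=43/2) ⇒ CDGIKPUW; edges |CDIPUW|=31/36, |GK|=31/4
final tree: ((((C:1,P:1):6,U:7):26/9,((D:2,I:2):5/2,W:9/2):97/18):31/36,(G:3,K:3):31/4)
total length: 440/9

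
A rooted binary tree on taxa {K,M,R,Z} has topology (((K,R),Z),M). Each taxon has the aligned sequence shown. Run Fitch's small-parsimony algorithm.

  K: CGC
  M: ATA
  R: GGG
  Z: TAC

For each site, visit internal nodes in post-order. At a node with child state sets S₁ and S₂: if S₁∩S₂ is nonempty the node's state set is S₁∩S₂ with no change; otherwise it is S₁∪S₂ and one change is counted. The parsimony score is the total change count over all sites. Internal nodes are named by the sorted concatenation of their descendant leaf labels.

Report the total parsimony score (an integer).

site 0, node KR: K={C} ∪ R={G} → {C,G} (+1)
site 0, node KRZ: KR={C,G} ∪ Z={T} → {C,G,T} (+1)
site 0, node KMRZ: KRZ={C,G,T} ∪ M={A} → {A,C,G,T} (+1)
site 1, node KR: K={G} ∩ R={G} → {G} (+0)
site 1, node KRZ: KR={G} ∪ Z={A} → {A,G} (+1)
site 1, node KMRZ: KRZ={A,G} ∪ M={T} → {A,G,T} (+1)
site 2, node KR: K={C} ∪ R={G} → {C,G} (+1)
site 2, node KRZ: KR={C,G} ∩ Z={C} → {C} (+0)
site 2, node KMRZ: KRZ={C} ∪ M={A} → {A,C} (+1)
per-site changes: [3, 2, 2]; total = 7

7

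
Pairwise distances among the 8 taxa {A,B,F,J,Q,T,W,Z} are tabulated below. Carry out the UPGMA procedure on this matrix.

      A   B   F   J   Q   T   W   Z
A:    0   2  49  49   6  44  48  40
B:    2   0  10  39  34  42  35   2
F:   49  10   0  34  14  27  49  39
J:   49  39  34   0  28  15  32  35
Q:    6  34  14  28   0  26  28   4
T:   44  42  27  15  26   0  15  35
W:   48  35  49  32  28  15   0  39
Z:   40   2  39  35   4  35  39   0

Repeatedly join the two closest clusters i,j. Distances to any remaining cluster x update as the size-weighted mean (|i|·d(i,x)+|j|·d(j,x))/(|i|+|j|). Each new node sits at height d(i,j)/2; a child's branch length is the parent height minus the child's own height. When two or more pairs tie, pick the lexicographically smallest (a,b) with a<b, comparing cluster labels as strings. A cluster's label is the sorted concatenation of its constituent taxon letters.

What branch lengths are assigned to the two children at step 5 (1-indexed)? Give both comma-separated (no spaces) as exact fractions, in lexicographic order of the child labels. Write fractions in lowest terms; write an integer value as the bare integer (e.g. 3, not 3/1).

17/4,47/4

step 1: merge (A,B) at d=2; branch lengths A→1, B→1; new cluster AB
  updated: d(AB,F)=59/2, d(AB,J)=44, d(AB,Q)=20, d(AB,T)=43, d(AB,W)=83/2, d(AB,Z)=21
step 2: merge (Q,Z) at d=4; branch lengths Q→2, Z→2; new cluster QZ
  updated: d(AB,QZ)=41/2, d(F,QZ)=53/2, d(J,QZ)=63/2, d(QZ,T)=61/2, d(QZ,W)=67/2
step 3: merge (J,T) at d=15; branch lengths J→15/2, T→15/2; new cluster JT
  updated: d(AB,JT)=87/2, d(F,JT)=61/2, d(JT,QZ)=31, d(JT,W)=47/2
step 4: merge (AB,QZ) at d=41/2; branch lengths AB→37/4, QZ→33/4; new cluster ABQZ
  updated: d(ABQZ,F)=28, d(ABQZ,JT)=149/4, d(ABQZ,W)=75/2
step 5: merge (JT,W) at d=47/2; branch lengths JT→17/4, W→47/4; new cluster JTW
  updated: d(ABQZ,JTW)=112/3, d(F,JTW)=110/3
step 6: merge (ABQZ,F) at d=28; branch lengths ABQZ→15/4, F→14; new cluster ABFQZ
  updated: d(ABFQZ,JTW)=186/5
step 7: merge (ABFQZ,JTW) at d=186/5; branch lengths ABFQZ→23/5, JTW→137/20; new cluster ABFJQTWZ
final tree: ((((A:1,B:1):37/4,(Q:2,Z:2):33/4):15/4,F:14):23/5,((J:15/2,T:15/2):17/4,W:47/4):137/20)
total length: 837/10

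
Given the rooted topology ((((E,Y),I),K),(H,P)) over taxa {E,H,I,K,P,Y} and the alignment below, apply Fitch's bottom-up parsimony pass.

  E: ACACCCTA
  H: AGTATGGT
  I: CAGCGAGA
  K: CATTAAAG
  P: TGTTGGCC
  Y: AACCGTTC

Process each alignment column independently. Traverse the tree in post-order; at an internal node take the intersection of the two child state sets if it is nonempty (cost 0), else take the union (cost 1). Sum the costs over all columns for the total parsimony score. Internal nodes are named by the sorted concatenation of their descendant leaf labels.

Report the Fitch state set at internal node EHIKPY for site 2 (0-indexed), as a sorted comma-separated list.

site 0, node EY: E={A} ∩ Y={A} → {A} (+0)
site 0, node EIY: EY={A} ∪ I={C} → {A,C} (+1)
site 0, node EIKY: EIY={A,C} ∩ K={C} → {C} (+0)
site 0, node HP: H={A} ∪ P={T} → {A,T} (+1)
site 0, node EHIKPY: EIKY={C} ∪ HP={A,T} → {A,C,T} (+1)
site 1, node EY: E={C} ∪ Y={A} → {A,C} (+1)
site 1, node EIY: EY={A,C} ∩ I={A} → {A} (+0)
site 1, node EIKY: EIY={A} ∩ K={A} → {A} (+0)
site 1, node HP: H={G} ∩ P={G} → {G} (+0)
site 1, node EHIKPY: EIKY={A} ∪ HP={G} → {A,G} (+1)
site 2, node EY: E={A} ∪ Y={C} → {A,C} (+1)
site 2, node EIY: EY={A,C} ∪ I={G} → {A,C,G} (+1)
site 2, node EIKY: EIY={A,C,G} ∪ K={T} → {A,C,G,T} (+1)
site 2, node HP: H={T} ∩ P={T} → {T} (+0)
site 2, node EHIKPY: EIKY={A,C,G,T} ∩ HP={T} → {T} (+0)
site 3, node EY: E={C} ∩ Y={C} → {C} (+0)
site 3, node EIY: EY={C} ∩ I={C} → {C} (+0)
site 3, node EIKY: EIY={C} ∪ K={T} → {C,T} (+1)
site 3, node HP: H={A} ∪ P={T} → {A,T} (+1)
site 3, node EHIKPY: EIKY={C,T} ∩ HP={A,T} → {T} (+0)
site 4, node EY: E={C} ∪ Y={G} → {C,G} (+1)
site 4, node EIY: EY={C,G} ∩ I={G} → {G} (+0)
site 4, node EIKY: EIY={G} ∪ K={A} → {A,G} (+1)
site 4, node HP: H={T} ∪ P={G} → {G,T} (+1)
site 4, node EHIKPY: EIKY={A,G} ∩ HP={G,T} → {G} (+0)
site 5, node EY: E={C} ∪ Y={T} → {C,T} (+1)
site 5, node EIY: EY={C,T} ∪ I={A} → {A,C,T} (+1)
site 5, node EIKY: EIY={A,C,T} ∩ K={A} → {A} (+0)
site 5, node HP: H={G} ∩ P={G} → {G} (+0)
site 5, node EHIKPY: EIKY={A} ∪ HP={G} → {A,G} (+1)
site 6, node EY: E={T} ∩ Y={T} → {T} (+0)
site 6, node EIY: EY={T} ∪ I={G} → {G,T} (+1)
site 6, node EIKY: EIY={G,T} ∪ K={A} → {A,G,T} (+1)
site 6, node HP: H={G} ∪ P={C} → {C,G} (+1)
site 6, node EHIKPY: EIKY={A,G,T} ∩ HP={C,G} → {G} (+0)
site 7, node EY: E={A} ∪ Y={C} → {A,C} (+1)
site 7, node EIY: EY={A,C} ∩ I={A} → {A} (+0)
site 7, node EIKY: EIY={A} ∪ K={G} → {A,G} (+1)
site 7, node HP: H={T} ∪ P={C} → {C,T} (+1)
site 7, node EHIKPY: EIKY={A,G} ∪ HP={C,T} → {A,C,G,T} (+1)
per-site changes: [3, 2, 3, 2, 3, 3, 3, 4]; total = 23

T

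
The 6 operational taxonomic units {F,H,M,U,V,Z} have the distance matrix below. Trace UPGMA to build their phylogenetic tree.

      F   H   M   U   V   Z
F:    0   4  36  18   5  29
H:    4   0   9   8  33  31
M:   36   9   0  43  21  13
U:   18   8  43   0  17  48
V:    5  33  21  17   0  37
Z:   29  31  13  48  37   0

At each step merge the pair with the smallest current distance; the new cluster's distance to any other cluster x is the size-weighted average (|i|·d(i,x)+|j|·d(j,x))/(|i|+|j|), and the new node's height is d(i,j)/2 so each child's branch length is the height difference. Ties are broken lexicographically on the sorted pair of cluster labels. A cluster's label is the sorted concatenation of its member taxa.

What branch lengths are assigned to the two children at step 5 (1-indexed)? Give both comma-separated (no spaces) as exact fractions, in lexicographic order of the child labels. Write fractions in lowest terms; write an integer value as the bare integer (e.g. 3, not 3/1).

1. join F+H (d=4) ⇒ FH; edges |F|=2, |H|=2
  updated: d(FH,M)=45/2, d(FH,U)=13, d(FH,V)=19, d(FH,Z)=30
2. join FH+U (d=13) ⇒ FHU; edges |FH|=9/2, |U|=13/2
  updated: d(FHU,M)=88/3, d(FHU,V)=55/3, d(FHU,Z)=36
3. join M+Z (d=13) ⇒ MZ; edges |M|=13/2, |Z|=13/2
  updated: d(FHU,MZ)=98/3, d(MZ,V)=29
4. join FHU+V (d=55/3) ⇒ FHUV; edges |FHU|=8/3, |V|=55/6
  updated: d(FHUV,MZ)=127/4
5. join FHUV+MZ (d=127/4) ⇒ FHMUVZ; edges |FHUV|=161/24, |MZ|=75/8
final tree: ((((F:2,H:2):9/2,U:13/2):8/3,V:55/6):161/24,(M:13/2,Z:13/2):75/8)
total length: 671/12

161/24,75/8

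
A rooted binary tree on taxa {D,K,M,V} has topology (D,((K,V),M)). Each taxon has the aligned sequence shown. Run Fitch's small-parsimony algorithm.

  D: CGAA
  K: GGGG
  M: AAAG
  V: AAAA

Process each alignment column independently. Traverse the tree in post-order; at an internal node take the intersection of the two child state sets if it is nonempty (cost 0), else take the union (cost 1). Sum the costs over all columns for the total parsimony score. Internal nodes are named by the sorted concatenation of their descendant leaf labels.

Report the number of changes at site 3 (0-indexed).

2

KV@0: {G} ∪ {A} = {A,G} (union, +1)
KMV@0: {A,G} ∩ {A} = {A} (intersection, +0)
DKMV@0: {C} ∪ {A} = {A,C} (union, +1)
KV@1: {G} ∪ {A} = {A,G} (union, +1)
KMV@1: {A,G} ∩ {A} = {A} (intersection, +0)
DKMV@1: {G} ∪ {A} = {A,G} (union, +1)
KV@2: {G} ∪ {A} = {A,G} (union, +1)
KMV@2: {A,G} ∩ {A} = {A} (intersection, +0)
DKMV@2: {A} ∩ {A} = {A} (intersection, +0)
KV@3: {G} ∪ {A} = {A,G} (union, +1)
KMV@3: {A,G} ∩ {G} = {G} (intersection, +0)
DKMV@3: {A} ∪ {G} = {A,G} (union, +1)
per-site changes: [2, 2, 1, 2]; total = 7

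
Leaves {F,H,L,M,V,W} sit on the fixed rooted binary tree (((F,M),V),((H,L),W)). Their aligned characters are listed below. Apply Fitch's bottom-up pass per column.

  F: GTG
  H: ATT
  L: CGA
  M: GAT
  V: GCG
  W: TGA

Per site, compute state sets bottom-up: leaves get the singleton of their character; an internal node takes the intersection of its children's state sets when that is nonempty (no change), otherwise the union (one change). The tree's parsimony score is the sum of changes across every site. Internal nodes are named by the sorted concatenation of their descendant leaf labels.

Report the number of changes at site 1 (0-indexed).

4

FM@0: {G} ∩ {G} = {G} (intersection, +0)
FMV@0: {G} ∩ {G} = {G} (intersection, +0)
HL@0: {A} ∪ {C} = {A,C} (union, +1)
HLW@0: {A,C} ∪ {T} = {A,C,T} (union, +1)
FHLMVW@0: {G} ∪ {A,C,T} = {A,C,G,T} (union, +1)
FM@1: {T} ∪ {A} = {A,T} (union, +1)
FMV@1: {A,T} ∪ {C} = {A,C,T} (union, +1)
HL@1: {T} ∪ {G} = {G,T} (union, +1)
HLW@1: {G,T} ∩ {G} = {G} (intersection, +0)
FHLMVW@1: {A,C,T} ∪ {G} = {A,C,G,T} (union, +1)
FM@2: {G} ∪ {T} = {G,T} (union, +1)
FMV@2: {G,T} ∩ {G} = {G} (intersection, +0)
HL@2: {T} ∪ {A} = {A,T} (union, +1)
HLW@2: {A,T} ∩ {A} = {A} (intersection, +0)
FHLMVW@2: {G} ∪ {A} = {A,G} (union, +1)
per-site changes: [3, 4, 3]; total = 10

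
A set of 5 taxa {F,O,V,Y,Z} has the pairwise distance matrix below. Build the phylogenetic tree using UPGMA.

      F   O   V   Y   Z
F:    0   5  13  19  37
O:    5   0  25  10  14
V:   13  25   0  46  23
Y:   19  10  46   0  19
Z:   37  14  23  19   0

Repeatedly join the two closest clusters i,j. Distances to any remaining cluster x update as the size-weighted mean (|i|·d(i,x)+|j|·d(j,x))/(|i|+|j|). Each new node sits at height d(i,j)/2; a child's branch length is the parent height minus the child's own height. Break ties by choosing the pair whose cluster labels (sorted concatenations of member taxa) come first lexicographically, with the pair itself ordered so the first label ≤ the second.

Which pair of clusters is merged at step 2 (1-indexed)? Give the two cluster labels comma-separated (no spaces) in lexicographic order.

FO,Y

iteration 1: select F,O (d=5); attach at lengths (5/2, 5/2); label the merged cluster FO
  updated: d(FO,V)=19, d(FO,Y)=29/2, d(FO,Z)=51/2
iteration 2: select FO,Y (d=29/2); attach at lengths (19/4, 29/4); label the merged cluster FOY
  updated: d(FOY,V)=28, d(FOY,Z)=70/3
iteration 3: select V,Z (d=23); attach at lengths (23/2, 23/2); label the merged cluster VZ
  updated: d(FOY,VZ)=77/3
iteration 4: select FOY,VZ (d=77/3); attach at lengths (67/12, 4/3); label the merged cluster FOVYZ
final tree: (((F:5/2,O:5/2):19/4,Y:29/4):67/12,(V:23/2,Z:23/2):4/3)
total length: 563/12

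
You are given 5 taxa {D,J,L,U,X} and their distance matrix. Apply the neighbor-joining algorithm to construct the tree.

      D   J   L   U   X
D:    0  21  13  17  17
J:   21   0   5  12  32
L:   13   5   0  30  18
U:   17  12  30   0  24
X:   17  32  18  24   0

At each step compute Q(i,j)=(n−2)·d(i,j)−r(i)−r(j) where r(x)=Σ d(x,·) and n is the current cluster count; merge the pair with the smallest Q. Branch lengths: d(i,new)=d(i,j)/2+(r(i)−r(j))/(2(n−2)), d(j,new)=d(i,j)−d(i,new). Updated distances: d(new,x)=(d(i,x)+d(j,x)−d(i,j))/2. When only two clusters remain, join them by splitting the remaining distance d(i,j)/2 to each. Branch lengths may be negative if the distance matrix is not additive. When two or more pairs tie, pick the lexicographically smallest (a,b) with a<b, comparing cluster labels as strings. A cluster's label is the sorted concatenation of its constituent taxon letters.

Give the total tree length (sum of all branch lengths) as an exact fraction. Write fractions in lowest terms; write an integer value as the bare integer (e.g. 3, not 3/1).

169/4

iteration 1: select J,L (d=5, Q=-121); attach at lengths (19/6, 11/6); label the merged cluster JL
  updated: d(D,JL)=29/2, d(JL,U)=37/2, d(JL,X)=45/2
iteration 2: select D,X (d=17, Q=-78); attach at lengths (19/4, 49/4); label the merged cluster DX
  updated: d(DX,JL)=10, d(DX,U)=12
iteration 3: select DX,JL (d=10, Q=-81/2); attach at lengths (7/4, 33/4); label the merged cluster DJLX
  updated: d(DJLX,U)=41/4
iteration 4: select DJLX,U (d=41/4); attach at lengths (41/8, 41/8); label the merged cluster DJLUX
final tree: (((D:19/4,X:49/4):7/4,(J:19/6,L:11/6):33/4):41/8,U:41/8)
total length: 169/4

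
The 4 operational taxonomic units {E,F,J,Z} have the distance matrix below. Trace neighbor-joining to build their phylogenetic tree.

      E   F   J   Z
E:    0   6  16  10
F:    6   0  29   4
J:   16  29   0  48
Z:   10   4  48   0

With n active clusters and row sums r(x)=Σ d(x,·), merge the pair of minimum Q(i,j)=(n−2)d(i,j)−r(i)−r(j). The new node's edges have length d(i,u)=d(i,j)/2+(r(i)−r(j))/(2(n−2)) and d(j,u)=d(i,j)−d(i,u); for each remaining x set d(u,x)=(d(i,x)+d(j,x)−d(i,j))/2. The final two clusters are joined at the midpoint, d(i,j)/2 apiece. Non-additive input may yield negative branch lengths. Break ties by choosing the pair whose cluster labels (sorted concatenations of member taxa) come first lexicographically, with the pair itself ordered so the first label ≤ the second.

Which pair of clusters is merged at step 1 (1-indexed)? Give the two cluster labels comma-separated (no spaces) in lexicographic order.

iteration 1: select E,J (d=16, Q=-93); attach at lengths (-29/4, 93/4); label the merged cluster EJ
  updated: d(EJ,F)=19/2, d(EJ,Z)=21
iteration 2: select EJ,F (d=19/2, Q=-69/2); attach at lengths (53/4, -15/4); label the merged cluster EFJ
  updated: d(EFJ,Z)=31/4
iteration 3: select EFJ,Z (d=31/4); attach at lengths (31/8, 31/8); label the merged cluster EFJZ
final tree: (((E:-29/4,J:93/4):53/4,F:-15/4):31/8,Z:31/8)
total length: 133/4

E,J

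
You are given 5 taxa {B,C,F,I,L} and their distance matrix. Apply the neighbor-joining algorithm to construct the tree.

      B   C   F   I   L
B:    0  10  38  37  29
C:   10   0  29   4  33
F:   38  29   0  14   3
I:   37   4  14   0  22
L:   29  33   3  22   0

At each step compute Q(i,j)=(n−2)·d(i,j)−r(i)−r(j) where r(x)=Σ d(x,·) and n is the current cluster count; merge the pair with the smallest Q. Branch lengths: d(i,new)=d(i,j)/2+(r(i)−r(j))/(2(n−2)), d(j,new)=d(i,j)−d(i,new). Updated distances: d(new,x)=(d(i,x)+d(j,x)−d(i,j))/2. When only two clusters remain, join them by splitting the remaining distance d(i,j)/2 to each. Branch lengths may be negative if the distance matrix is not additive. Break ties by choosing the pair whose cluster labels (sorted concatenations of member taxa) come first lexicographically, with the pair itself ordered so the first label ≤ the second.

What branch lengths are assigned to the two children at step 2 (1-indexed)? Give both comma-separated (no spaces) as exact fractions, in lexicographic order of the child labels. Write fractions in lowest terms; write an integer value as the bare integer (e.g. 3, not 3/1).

111/8,-31/8

iteration 1: select F,L (d=3, Q=-162); attach at lengths (1, 2); label the merged cluster FL
  updated: d(B,FL)=32, d(C,FL)=59/2, d(FL,I)=33/2
iteration 2: select B,C (d=10, Q=-205/2); attach at lengths (111/8, -31/8); label the merged cluster BC
  updated: d(BC,FL)=103/4, d(BC,I)=31/2
iteration 3: select BC,FL (d=103/4, Q=-231/4); attach at lengths (99/8, 107/8); label the merged cluster BCFL
  updated: d(BCFL,I)=25/8
iteration 4: select BCFL,I (d=25/8); attach at lengths (25/16, 25/16); label the merged cluster BCFIL
final tree: (((B:111/8,C:-31/8):99/8,(F:1,L:2):107/8):25/16,I:25/16)
total length: 335/8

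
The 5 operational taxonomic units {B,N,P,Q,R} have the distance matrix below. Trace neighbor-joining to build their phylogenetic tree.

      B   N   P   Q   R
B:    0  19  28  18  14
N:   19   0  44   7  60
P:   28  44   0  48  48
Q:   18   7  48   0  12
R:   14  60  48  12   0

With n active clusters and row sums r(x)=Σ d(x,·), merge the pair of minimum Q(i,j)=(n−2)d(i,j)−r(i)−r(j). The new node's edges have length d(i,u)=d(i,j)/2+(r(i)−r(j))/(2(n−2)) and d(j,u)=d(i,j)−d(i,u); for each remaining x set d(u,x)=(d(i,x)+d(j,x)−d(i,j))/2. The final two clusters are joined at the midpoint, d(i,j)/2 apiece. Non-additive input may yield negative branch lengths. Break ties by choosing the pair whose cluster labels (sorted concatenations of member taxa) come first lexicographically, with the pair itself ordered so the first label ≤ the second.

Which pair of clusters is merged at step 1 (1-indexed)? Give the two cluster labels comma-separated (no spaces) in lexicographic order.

N,Q

step 1: merge (N,Q) at d=7, Q=-194; branch lengths N→11, Q→-4; new cluster NQ
  updated: d(B,NQ)=15, d(NQ,P)=85/2, d(NQ,R)=65/2
step 2: merge (B,R) at d=14, Q=-247/2; branch lengths B→-19/8, R→131/8; new cluster BR
  updated: d(BR,NQ)=67/4, d(BR,P)=31
step 3: merge (BR,NQ) at d=67/4, Q=-361/4; branch lengths BR→21/8, NQ→113/8; new cluster BNQR
  updated: d(BNQR,P)=227/8
step 4: merge (BNQR,P) at d=227/8; branch lengths BNQR→227/16, P→227/16; new cluster BNPQR
final tree: (((B:-19/8,R:131/8):21/8,(N:11,Q:-4):113/8):227/16,P:227/16)
total length: 529/8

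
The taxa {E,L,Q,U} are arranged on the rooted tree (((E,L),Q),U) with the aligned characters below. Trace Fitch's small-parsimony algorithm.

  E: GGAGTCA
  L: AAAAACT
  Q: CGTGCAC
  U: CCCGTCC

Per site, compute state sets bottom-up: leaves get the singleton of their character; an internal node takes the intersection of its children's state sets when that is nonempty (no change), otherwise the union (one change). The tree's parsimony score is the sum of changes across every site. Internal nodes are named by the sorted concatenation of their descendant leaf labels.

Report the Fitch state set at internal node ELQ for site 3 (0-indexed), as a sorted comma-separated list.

G

site 0, node EL: E={G} ∪ L={A} → {A,G} (+1)
site 0, node ELQ: EL={A,G} ∪ Q={C} → {A,C,G} (+1)
site 0, node ELQU: ELQ={A,C,G} ∩ U={C} → {C} (+0)
site 1, node EL: E={G} ∪ L={A} → {A,G} (+1)
site 1, node ELQ: EL={A,G} ∩ Q={G} → {G} (+0)
site 1, node ELQU: ELQ={G} ∪ U={C} → {C,G} (+1)
site 2, node EL: E={A} ∩ L={A} → {A} (+0)
site 2, node ELQ: EL={A} ∪ Q={T} → {A,T} (+1)
site 2, node ELQU: ELQ={A,T} ∪ U={C} → {A,C,T} (+1)
site 3, node EL: E={G} ∪ L={A} → {A,G} (+1)
site 3, node ELQ: EL={A,G} ∩ Q={G} → {G} (+0)
site 3, node ELQU: ELQ={G} ∩ U={G} → {G} (+0)
site 4, node EL: E={T} ∪ L={A} → {A,T} (+1)
site 4, node ELQ: EL={A,T} ∪ Q={C} → {A,C,T} (+1)
site 4, node ELQU: ELQ={A,C,T} ∩ U={T} → {T} (+0)
site 5, node EL: E={C} ∩ L={C} → {C} (+0)
site 5, node ELQ: EL={C} ∪ Q={A} → {A,C} (+1)
site 5, node ELQU: ELQ={A,C} ∩ U={C} → {C} (+0)
site 6, node EL: E={A} ∪ L={T} → {A,T} (+1)
site 6, node ELQ: EL={A,T} ∪ Q={C} → {A,C,T} (+1)
site 6, node ELQU: ELQ={A,C,T} ∩ U={C} → {C} (+0)
per-site changes: [2, 2, 2, 1, 2, 1, 2]; total = 12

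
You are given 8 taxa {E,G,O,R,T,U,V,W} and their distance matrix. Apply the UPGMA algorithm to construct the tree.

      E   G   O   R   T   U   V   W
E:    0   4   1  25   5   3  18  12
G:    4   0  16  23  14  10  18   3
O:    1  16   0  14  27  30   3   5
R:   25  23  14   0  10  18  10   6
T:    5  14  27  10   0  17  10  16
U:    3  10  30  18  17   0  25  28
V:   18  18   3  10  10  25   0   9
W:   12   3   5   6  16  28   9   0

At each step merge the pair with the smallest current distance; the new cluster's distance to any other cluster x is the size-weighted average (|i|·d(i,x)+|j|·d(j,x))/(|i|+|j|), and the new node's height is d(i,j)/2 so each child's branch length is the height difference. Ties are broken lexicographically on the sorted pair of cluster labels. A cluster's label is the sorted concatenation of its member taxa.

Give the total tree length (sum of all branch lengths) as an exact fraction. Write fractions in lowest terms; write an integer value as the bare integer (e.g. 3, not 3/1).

7183/168

iteration 1: select E,O (d=1); attach at lengths (1/2, 1/2); label the merged cluster EO
  updated: d(EO,G)=10, d(EO,R)=39/2, d(EO,T)=16, d(EO,U)=33/2, d(EO,V)=21/2, d(EO,W)=17/2
iteration 2: select G,W (d=3); attach at lengths (3/2, 3/2); label the merged cluster GW
  updated: d(EO,GW)=37/4, d(GW,R)=29/2, d(GW,T)=15, d(GW,U)=19, d(GW,V)=27/2
iteration 3: select EO,GW (d=37/4); attach at lengths (33/8, 25/8); label the merged cluster EGOW
  updated: d(EGOW,R)=17, d(EGOW,T)=31/2, d(EGOW,U)=71/4, d(EGOW,V)=12
iteration 4: select R,T (d=10); attach at lengths (5, 5); label the merged cluster RT
  updated: d(EGOW,RT)=65/4, d(RT,U)=35/2, d(RT,V)=10
iteration 5: select RT,V (d=10); attach at lengths (0, 5); label the merged cluster RTV
  updated: d(EGOW,RTV)=89/6, d(RTV,U)=20
iteration 6: select EGOW,RTV (d=89/6); attach at lengths (67/24, 29/12); label the merged cluster EGORTVW
  updated: d(EGORTVW,U)=131/7
iteration 7: select EGORTVW,U (d=131/7); attach at lengths (163/84, 131/14); label the merged cluster EGORTUVW
final tree: ((((E:1/2,O:1/2):33/8,(G:3/2,W:3/2):25/8):67/24,((R:5,T:5):0,V:5):29/12):163/84,U:131/14)
total length: 7183/168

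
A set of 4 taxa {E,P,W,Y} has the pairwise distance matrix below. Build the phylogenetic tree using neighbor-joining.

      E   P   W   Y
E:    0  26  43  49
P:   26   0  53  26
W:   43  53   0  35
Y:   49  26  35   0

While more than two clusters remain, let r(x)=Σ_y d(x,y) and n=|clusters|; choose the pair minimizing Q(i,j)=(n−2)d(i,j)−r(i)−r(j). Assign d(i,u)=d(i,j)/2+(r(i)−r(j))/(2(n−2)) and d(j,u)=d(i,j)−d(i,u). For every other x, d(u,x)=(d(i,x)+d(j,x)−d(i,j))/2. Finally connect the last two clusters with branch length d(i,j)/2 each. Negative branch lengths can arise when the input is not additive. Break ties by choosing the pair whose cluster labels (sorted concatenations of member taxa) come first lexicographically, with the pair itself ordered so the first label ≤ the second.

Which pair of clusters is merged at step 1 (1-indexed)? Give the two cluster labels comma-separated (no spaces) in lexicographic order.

E,P

1. join E+P (d=26, Q=-171) ⇒ EP; edges |E|=65/4, |P|=39/4
  updated: d(EP,W)=35, d(EP,Y)=49/2
2. join EP+W (d=35, Q=-189/2) ⇒ EPW; edges |EP|=49/4, |W|=91/4
  updated: d(EPW,Y)=49/4
3. join EPW+Y (d=49/4) ⇒ EPWY; edges |EPW|=49/8, |Y|=49/8
final tree: (((E:65/4,P:39/4):49/4,W:91/4):49/8,Y:49/8)
total length: 293/4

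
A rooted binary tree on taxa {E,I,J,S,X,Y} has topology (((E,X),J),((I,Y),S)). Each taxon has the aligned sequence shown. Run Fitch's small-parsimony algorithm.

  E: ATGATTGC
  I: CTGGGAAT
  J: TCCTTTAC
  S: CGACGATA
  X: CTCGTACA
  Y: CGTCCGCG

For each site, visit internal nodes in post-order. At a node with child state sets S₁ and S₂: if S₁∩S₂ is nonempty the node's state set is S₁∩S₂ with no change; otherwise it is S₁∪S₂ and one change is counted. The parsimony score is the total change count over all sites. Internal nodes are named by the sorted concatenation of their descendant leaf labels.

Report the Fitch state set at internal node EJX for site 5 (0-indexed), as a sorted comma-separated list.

T

[col 0] EX: children E:{A}, X:{C} ∪→ {A,C}; cost 1
[col 0] EJX: children EX:{A,C}, J:{T} ∪→ {A,C,T}; cost 1
[col 0] IY: children I:{C}, Y:{C} ∩→ {C}; cost 0
[col 0] ISY: children IY:{C}, S:{C} ∩→ {C}; cost 0
[col 0] EIJSXY: children EJX:{A,C,T}, ISY:{C} ∩→ {C}; cost 0
[col 1] EX: children E:{T}, X:{T} ∩→ {T}; cost 0
[col 1] EJX: children EX:{T}, J:{C} ∪→ {C,T}; cost 1
[col 1] IY: children I:{T}, Y:{G} ∪→ {G,T}; cost 1
[col 1] ISY: children IY:{G,T}, S:{G} ∩→ {G}; cost 0
[col 1] EIJSXY: children EJX:{C,T}, ISY:{G} ∪→ {C,G,T}; cost 1
[col 2] EX: children E:{G}, X:{C} ∪→ {C,G}; cost 1
[col 2] EJX: children EX:{C,G}, J:{C} ∩→ {C}; cost 0
[col 2] IY: children I:{G}, Y:{T} ∪→ {G,T}; cost 1
[col 2] ISY: children IY:{G,T}, S:{A} ∪→ {A,G,T}; cost 1
[col 2] EIJSXY: children EJX:{C}, ISY:{A,G,T} ∪→ {A,C,G,T}; cost 1
[col 3] EX: children E:{A}, X:{G} ∪→ {A,G}; cost 1
[col 3] EJX: children EX:{A,G}, J:{T} ∪→ {A,G,T}; cost 1
[col 3] IY: children I:{G}, Y:{C} ∪→ {C,G}; cost 1
[col 3] ISY: children IY:{C,G}, S:{C} ∩→ {C}; cost 0
[col 3] EIJSXY: children EJX:{A,G,T}, ISY:{C} ∪→ {A,C,G,T}; cost 1
[col 4] EX: children E:{T}, X:{T} ∩→ {T}; cost 0
[col 4] EJX: children EX:{T}, J:{T} ∩→ {T}; cost 0
[col 4] IY: children I:{G}, Y:{C} ∪→ {C,G}; cost 1
[col 4] ISY: children IY:{C,G}, S:{G} ∩→ {G}; cost 0
[col 4] EIJSXY: children EJX:{T}, ISY:{G} ∪→ {G,T}; cost 1
[col 5] EX: children E:{T}, X:{A} ∪→ {A,T}; cost 1
[col 5] EJX: children EX:{A,T}, J:{T} ∩→ {T}; cost 0
[col 5] IY: children I:{A}, Y:{G} ∪→ {A,G}; cost 1
[col 5] ISY: children IY:{A,G}, S:{A} ∩→ {A}; cost 0
[col 5] EIJSXY: children EJX:{T}, ISY:{A} ∪→ {A,T}; cost 1
[col 6] EX: children E:{G}, X:{C} ∪→ {C,G}; cost 1
[col 6] EJX: children EX:{C,G}, J:{A} ∪→ {A,C,G}; cost 1
[col 6] IY: children I:{A}, Y:{C} ∪→ {A,C}; cost 1
[col 6] ISY: children IY:{A,C}, S:{T} ∪→ {A,C,T}; cost 1
[col 6] EIJSXY: children EJX:{A,C,G}, ISY:{A,C,T} ∩→ {A,C}; cost 0
[col 7] EX: children E:{C}, X:{A} ∪→ {A,C}; cost 1
[col 7] EJX: children EX:{A,C}, J:{C} ∩→ {C}; cost 0
[col 7] IY: children I:{T}, Y:{G} ∪→ {G,T}; cost 1
[col 7] ISY: children IY:{G,T}, S:{A} ∪→ {A,G,T}; cost 1
[col 7] EIJSXY: children EJX:{C}, ISY:{A,G,T} ∪→ {A,C,G,T}; cost 1
per-site changes: [2, 3, 4, 4, 2, 3, 4, 4]; total = 26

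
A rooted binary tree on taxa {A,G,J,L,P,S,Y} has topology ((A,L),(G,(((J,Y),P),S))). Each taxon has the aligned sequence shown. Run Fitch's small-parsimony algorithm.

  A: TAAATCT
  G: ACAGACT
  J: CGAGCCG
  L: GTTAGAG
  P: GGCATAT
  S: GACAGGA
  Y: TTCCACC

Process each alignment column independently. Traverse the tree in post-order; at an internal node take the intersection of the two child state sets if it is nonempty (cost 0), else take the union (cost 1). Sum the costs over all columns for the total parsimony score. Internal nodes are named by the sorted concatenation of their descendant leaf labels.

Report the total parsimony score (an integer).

[col 0] AL: children A:{T}, L:{G} ∪→ {G,T}; cost 1
[col 0] JY: children J:{C}, Y:{T} ∪→ {C,T}; cost 1
[col 0] JPY: children JY:{C,T}, P:{G} ∪→ {C,G,T}; cost 1
[col 0] JPSY: children JPY:{C,G,T}, S:{G} ∩→ {G}; cost 0
[col 0] GJPSY: children G:{A}, JPSY:{G} ∪→ {A,G}; cost 1
[col 0] AGJLPSY: children AL:{G,T}, GJPSY:{A,G} ∩→ {G}; cost 0
[col 1] AL: children A:{A}, L:{T} ∪→ {A,T}; cost 1
[col 1] JY: children J:{G}, Y:{T} ∪→ {G,T}; cost 1
[col 1] JPY: children JY:{G,T}, P:{G} ∩→ {G}; cost 0
[col 1] JPSY: children JPY:{G}, S:{A} ∪→ {A,G}; cost 1
[col 1] GJPSY: children G:{C}, JPSY:{A,G} ∪→ {A,C,G}; cost 1
[col 1] AGJLPSY: children AL:{A,T}, GJPSY:{A,C,G} ∩→ {A}; cost 0
[col 2] AL: children A:{A}, L:{T} ∪→ {A,T}; cost 1
[col 2] JY: children J:{A}, Y:{C} ∪→ {A,C}; cost 1
[col 2] JPY: children JY:{A,C}, P:{C} ∩→ {C}; cost 0
[col 2] JPSY: children JPY:{C}, S:{C} ∩→ {C}; cost 0
[col 2] GJPSY: children G:{A}, JPSY:{C} ∪→ {A,C}; cost 1
[col 2] AGJLPSY: children AL:{A,T}, GJPSY:{A,C} ∩→ {A}; cost 0
[col 3] AL: children A:{A}, L:{A} ∩→ {A}; cost 0
[col 3] JY: children J:{G}, Y:{C} ∪→ {C,G}; cost 1
[col 3] JPY: children JY:{C,G}, P:{A} ∪→ {A,C,G}; cost 1
[col 3] JPSY: children JPY:{A,C,G}, S:{A} ∩→ {A}; cost 0
[col 3] GJPSY: children G:{G}, JPSY:{A} ∪→ {A,G}; cost 1
[col 3] AGJLPSY: children AL:{A}, GJPSY:{A,G} ∩→ {A}; cost 0
[col 4] AL: children A:{T}, L:{G} ∪→ {G,T}; cost 1
[col 4] JY: children J:{C}, Y:{A} ∪→ {A,C}; cost 1
[col 4] JPY: children JY:{A,C}, P:{T} ∪→ {A,C,T}; cost 1
[col 4] JPSY: children JPY:{A,C,T}, S:{G} ∪→ {A,C,G,T}; cost 1
[col 4] GJPSY: children G:{A}, JPSY:{A,C,G,T} ∩→ {A}; cost 0
[col 4] AGJLPSY: children AL:{G,T}, GJPSY:{A} ∪→ {A,G,T}; cost 1
[col 5] AL: children A:{C}, L:{A} ∪→ {A,C}; cost 1
[col 5] JY: children J:{C}, Y:{C} ∩→ {C}; cost 0
[col 5] JPY: children JY:{C}, P:{A} ∪→ {A,C}; cost 1
[col 5] JPSY: children JPY:{A,C}, S:{G} ∪→ {A,C,G}; cost 1
[col 5] GJPSY: children G:{C}, JPSY:{A,C,G} ∩→ {C}; cost 0
[col 5] AGJLPSY: children AL:{A,C}, GJPSY:{C} ∩→ {C}; cost 0
[col 6] AL: children A:{T}, L:{G} ∪→ {G,T}; cost 1
[col 6] JY: children J:{G}, Y:{C} ∪→ {C,G}; cost 1
[col 6] JPY: children JY:{C,G}, P:{T} ∪→ {C,G,T}; cost 1
[col 6] JPSY: children JPY:{C,G,T}, S:{A} ∪→ {A,C,G,T}; cost 1
[col 6] GJPSY: children G:{T}, JPSY:{A,C,G,T} ∩→ {T}; cost 0
[col 6] AGJLPSY: children AL:{G,T}, GJPSY:{T} ∩→ {T}; cost 0
per-site changes: [4, 4, 3, 3, 5, 3, 4]; total = 26

26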